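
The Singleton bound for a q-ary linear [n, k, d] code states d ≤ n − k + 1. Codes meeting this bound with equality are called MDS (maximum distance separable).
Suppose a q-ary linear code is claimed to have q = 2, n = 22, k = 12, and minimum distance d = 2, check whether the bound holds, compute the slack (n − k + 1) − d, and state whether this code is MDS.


Singleton RHS = n − k + 1 = 11, slack = 9, bound satisfied, not MDS.

Singleton bound: d ≤ n − k + 1.
Here n = 22, k = 12, so n − k + 1 = 11.
Given d = 2, check d ≤ 11: YES.
Slack = (n − k + 1) − d = 9.
The code is NOT MDS (slack = 9 > 0).
Description: the claimed parameters are [22, 12, 2]_2; such a code would be non-MDS.


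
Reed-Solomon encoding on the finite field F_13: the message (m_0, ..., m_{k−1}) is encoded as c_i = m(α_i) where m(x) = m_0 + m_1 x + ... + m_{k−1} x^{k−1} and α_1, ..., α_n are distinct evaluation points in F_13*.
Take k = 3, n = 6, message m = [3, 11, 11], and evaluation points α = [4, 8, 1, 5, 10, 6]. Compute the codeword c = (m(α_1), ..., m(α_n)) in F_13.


c = [2, 2, 12, 8, 4, 10]

Message polynomial: m(x) = 3 + 11·x + 11·x^2 (mod 13).
For each evaluation point α_i, compute m(α_i) mod 13:
  α_1 = 4: Horner steps 11 → 3 → 2, so m(4) = 2.
  α_2 = 8: Horner steps 11 → 8 → 2, so m(8) = 2.
  α_3 = 1: Horner steps 11 → 9 → 12, so m(1) = 12.
  α_4 = 5: Horner steps 11 → 1 → 8, so m(5) = 8.
  α_5 = 10: Horner steps 11 → 4 → 4, so m(10) = 4.
  α_6 = 6: Horner steps 11 → 12 → 10, so m(6) = 10.
Codeword c = [2, 2, 12, 8, 4, 10] ∈ F_13^6.


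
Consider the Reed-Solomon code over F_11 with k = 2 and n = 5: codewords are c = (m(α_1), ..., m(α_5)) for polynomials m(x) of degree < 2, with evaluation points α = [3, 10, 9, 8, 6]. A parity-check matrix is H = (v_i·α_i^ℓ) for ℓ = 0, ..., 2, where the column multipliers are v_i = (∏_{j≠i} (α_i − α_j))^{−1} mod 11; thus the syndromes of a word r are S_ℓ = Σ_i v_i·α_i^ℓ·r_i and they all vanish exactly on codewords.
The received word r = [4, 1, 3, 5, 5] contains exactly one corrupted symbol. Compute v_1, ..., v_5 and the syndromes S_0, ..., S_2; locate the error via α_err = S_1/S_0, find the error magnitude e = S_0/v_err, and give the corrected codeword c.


S = (8, 4, 2), error at position 5, error magnitude e = 7, c = [4, 1, 3, 5, 9].

Step 1: column multipliers v_i = (∏_{j≠i}(α_i − α_j))^{−1} mod 11.
  i = 1 (α = 3): (3−10)(3−9)(3−8)(3−6) = (−7)·(−6)·(−5)·(−3) = 630 ≡ 3, so v_1 = 3^{−1} = 4 (mod 11).
  i = 2 (α = 10): (10−3)(10−9)(10−8)(10−6) = 7·1·2·4 = 56 ≡ 1, so v_2 = 1^{−1} = 1 (mod 11).
  i = 3 (α = 9): (9−3)(9−10)(9−8)(9−6) = 6·(−1)·1·3 = −18 ≡ 4, so v_3 = 4^{−1} = 3 (mod 11).
  i = 4 (α = 8): (8−3)(8−10)(8−9)(8−6) = 5·(−2)·(−1)·2 = 20 ≡ 9, so v_4 = 9^{−1} = 5 (mod 11).
  i = 5 (α = 6): (6−3)(6−10)(6−9)(6−8) = 3·(−4)·(−3)·(−2) = −72 ≡ 5, so v_5 = 5^{−1} = 9 (mod 11).
  v = [4, 1, 3, 5, 9].
Step 2: syndromes of r = [4, 1, 3, 5, 5] (all sums mod 11).
  S_0 = Σ v_i r_i = 4·4 + 1·1 + 3·3 + 5·5 + 9·5 = 96 ≡ 8.
  S_1 = Σ v_i α_i r_i = 4·3·4 + 1·10·1 + 3·9·3 + 5·8·5 + 9·6·5 = 609 ≡ 4.
  α_i^2 mod 11 = [9, 1, 4, 9, 3].
  S_2 = Σ v_i α_i^2 r_i = 4·9·4 + 1·1·1 + 3·4·3 + 5·9·5 + 9·3·5 = 541 ≡ 2.
  S = (8, 4, 2) ≠ 0, so r is not a codeword (an error is present).
Step 3: locate the error. For a single error e at position i, S_ℓ = v_i·e·α_i^ℓ, so α_err = S_1/S_0.
  S_0^{−1} = 8^{−1} = 7 (mod 11), so α_err = 4·7 = 28 ≡ 6 = α_5. Error position i = 5.
  Consistency check: S_2/S_1 = 2·3 = 6 ≡ 6 = α_err ✓ (single-error assumption holds).
Step 4: error magnitude e = S_0/v_5 = S_0·∏_{j≠5}(α_5 − α_j) = 8·5 = 40 ≡ 7 (mod 11).
Step 5: correct position 5: c_5 = r_5 − e = 5 − 7 ≡ 9 (mod 11). Hence c = [4, 1, 3, 5, 9].
  Check: interpolating c through the α_i gives m(x) = 10 + 9·x (degree < 2) with m(α_i) = c_i for every i, so c is indeed a codeword.


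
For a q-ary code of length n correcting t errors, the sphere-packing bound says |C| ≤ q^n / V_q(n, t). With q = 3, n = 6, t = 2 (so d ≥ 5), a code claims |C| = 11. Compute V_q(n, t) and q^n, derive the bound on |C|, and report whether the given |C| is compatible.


V_q(n, t) = 73, q^n = 729, Hamming bound = 9, |C| = 11 > bound (violated).

Step 1: Compute V_q(n, t) = Σ_{j=0}^2 C(n, j) (q−1)^j.
  j = 0: C(6,0)·(2)^0 = 1·1 = 1.
  j = 1: C(6,1)·(2)^1 = 6·2 = 12.
  j = 2: C(6,2)·(2)^2 = 15·4 = 60.
  V_q(n, t) = 1 + 12 + 60 = 73.
Step 2: q^n = 3^6 = 729.
Step 3: Hamming bound ⌊q^n / V_q(n,t)⌋ = ⌊729/73⌋ = 9.
Step 4: Compare |C| = 11 to 9: violated.
The claimed |C| lies above the Hamming bound, so no 3-ary code of length 6 with d ≥ 5 can have 11 codewords.


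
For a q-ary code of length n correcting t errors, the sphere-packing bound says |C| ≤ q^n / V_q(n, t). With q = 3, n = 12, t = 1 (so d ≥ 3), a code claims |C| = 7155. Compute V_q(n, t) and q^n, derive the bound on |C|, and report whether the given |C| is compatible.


V_q(n, t) = 25, q^n = 531441, Hamming bound = 21257, |C| = 7155 ≤ bound (satisfied).

Step 1: Compute V_q(n, t) = Σ_{j=0}^1 C(n, j) (q−1)^j.
  j = 0: C(12,0)·(2)^0 = 1·1 = 1.
  j = 1: C(12,1)·(2)^1 = 12·2 = 24.
  V_q(n, t) = 1 + 24 = 25.
Step 2: q^n = 3^12 = 531441.
Step 3: Hamming bound ⌊q^n / V_q(n,t)⌋ = ⌊531441/25⌋ = 21257.
Step 4: Compare |C| = 7155 to 21257: satisfied.
The claimed |C| lies below the Hamming bound.


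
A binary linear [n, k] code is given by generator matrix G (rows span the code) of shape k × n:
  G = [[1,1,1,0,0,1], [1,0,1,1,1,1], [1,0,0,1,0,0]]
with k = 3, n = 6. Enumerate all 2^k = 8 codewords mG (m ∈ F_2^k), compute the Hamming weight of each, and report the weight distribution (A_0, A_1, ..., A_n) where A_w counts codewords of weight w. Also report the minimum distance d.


Weight distribution: A_0 = 1, A_2 = 1, A_3 = 3, A_4 = 2, A_5 = 1. Minimum distance d = 2.

Enumerate all 2^3 = 8 messages m ∈ F_2^3.
For each, compute codeword c = mG in F_2^6, then tally its weight.
  m = 000 → c = 000000, weight = 0.
  m = 100 → c = 111001, weight = 4.
  m = 010 → c = 101111, weight = 5.
  m = 110 → c = 010110, weight = 3.
  m = 001 → c = 100100, weight = 2.
  m = 101 → c = 011101, weight = 4.
  m = 011 → c = 001011, weight = 3.
  m = 111 → c = 110010, weight = 3.
Tally weights:
  weight 0: 1 codewords.
  weight 2: 1 codewords.
  weight 3: 3 codewords.
  weight 4: 2 codewords.
  weight 5: 1 codewords.
Minimum distance d = smallest w > 0 with A_w > 0 = 2.
Sanity: Σ A_w = 8 = 2^3 = 8 ✓.


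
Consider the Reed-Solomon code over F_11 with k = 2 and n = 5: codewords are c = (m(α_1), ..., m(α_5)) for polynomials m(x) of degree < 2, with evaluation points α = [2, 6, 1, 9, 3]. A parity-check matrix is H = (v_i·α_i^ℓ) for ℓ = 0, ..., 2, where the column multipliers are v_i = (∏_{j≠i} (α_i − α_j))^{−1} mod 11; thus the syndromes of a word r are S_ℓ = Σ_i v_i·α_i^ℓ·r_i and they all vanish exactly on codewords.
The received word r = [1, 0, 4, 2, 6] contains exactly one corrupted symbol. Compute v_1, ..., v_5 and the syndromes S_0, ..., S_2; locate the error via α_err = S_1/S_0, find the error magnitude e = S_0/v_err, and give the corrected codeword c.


S = (10, 8, 2), error at position 5, error magnitude e = 8, c = [1, 0, 4, 2, 9].

Step 1: column multipliers v_i = (∏_{j≠i}(α_i − α_j))^{−1} mod 11.
  i = 1 (α = 2): (2−6)(2−1)(2−9)(2−3) = (−4)·1·(−7)·(−1) = −28 ≡ 5, so v_1 = 5^{−1} = 9 (mod 11).
  i = 2 (α = 6): (6−2)(6−1)(6−9)(6−3) = 4·5·(−3)·3 = −180 ≡ 7, so v_2 = 7^{−1} = 8 (mod 11).
  i = 3 (α = 1): (1−2)(1−6)(1−9)(1−3) = (−1)·(−5)·(−8)·(−2) = 80 ≡ 3, so v_3 = 3^{−1} = 4 (mod 11).
  i = 4 (α = 9): (9−2)(9−6)(9−1)(9−3) = 7·3·8·6 = 1008 ≡ 7, so v_4 = 7^{−1} = 8 (mod 11).
  i = 5 (α = 3): (3−2)(3−6)(3−1)(3−9) = 1·(−3)·2·(−6) = 36 ≡ 3, so v_5 = 3^{−1} = 4 (mod 11).
  v = [9, 8, 4, 8, 4].
Step 2: syndromes of r = [1, 0, 4, 2, 6] (all sums mod 11).
  S_0 = Σ v_i r_i = 9·1 + 8·0 + 4·4 + 8·2 + 4·6 = 65 ≡ 10.
  S_1 = Σ v_i α_i r_i = 9·2·1 + 8·6·0 + 4·1·4 + 8·9·2 + 4·3·6 = 250 ≡ 8.
  α_i^2 mod 11 = [4, 3, 1, 4, 9].
  S_2 = Σ v_i α_i^2 r_i = 9·4·1 + 8·3·0 + 4·1·4 + 8·4·2 + 4·9·6 = 332 ≡ 2.
  S = (10, 8, 2) ≠ 0, so r is not a codeword (an error is present).
Step 3: locate the error. For a single error e at position i, S_ℓ = v_i·e·α_i^ℓ, so α_err = S_1/S_0.
  S_0^{−1} = 10^{−1} = 10 (mod 11), so α_err = 8·10 = 80 ≡ 3 = α_5. Error position i = 5.
  Consistency check: S_2/S_1 = 2·7 = 14 ≡ 3 = α_err ✓ (single-error assumption holds).
Step 4: error magnitude e = S_0/v_5 = S_0·∏_{j≠5}(α_5 − α_j) = 10·3 = 30 ≡ 8 (mod 11).
Step 5: correct position 5: c_5 = r_5 − e = 6 − 8 ≡ 9 (mod 11). Hence c = [1, 0, 4, 2, 9].
  Check: interpolating c through the α_i gives m(x) = 7 + 8·x (degree < 2) with m(α_i) = c_i for every i, so c is indeed a codeword.


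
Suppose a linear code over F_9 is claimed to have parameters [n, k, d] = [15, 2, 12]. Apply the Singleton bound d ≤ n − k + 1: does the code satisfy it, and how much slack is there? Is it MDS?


Singleton RHS = n − k + 1 = 14, slack = 2, bound satisfied, not MDS.

Singleton bound: d ≤ n − k + 1.
Here n = 15, k = 2, so n − k + 1 = 14.
Given d = 12, check d ≤ 14: YES.
Slack = (n − k + 1) − d = 2.
The code is NOT MDS (slack = 2 > 0).
Description: the claimed parameters are [15, 2, 12]_9; such a code would be non-MDS.


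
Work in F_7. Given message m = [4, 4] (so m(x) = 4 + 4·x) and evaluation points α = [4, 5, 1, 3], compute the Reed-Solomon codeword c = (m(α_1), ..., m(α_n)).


c = [6, 3, 1, 2]

Message polynomial: m(x) = 4 + 4·x (mod 7).
For each evaluation point α_i, compute m(α_i) mod 7:
  α_1 = 4: Horner steps 4 → 6, so m(4) = 6.
  α_2 = 5: Horner steps 4 → 3, so m(5) = 3.
  α_3 = 1: Horner steps 4 → 1, so m(1) = 1.
  α_4 = 3: Horner steps 4 → 2, so m(3) = 2.
Codeword c = [6, 3, 1, 2] ∈ F_7^4.


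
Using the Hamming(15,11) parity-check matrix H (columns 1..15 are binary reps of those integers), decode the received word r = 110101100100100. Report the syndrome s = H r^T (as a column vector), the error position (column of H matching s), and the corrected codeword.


s = (0, 0, 0, 1)^T, error position = 1, corrected codeword c = 010101100100100

Compute s = H r^T mod 2 one row at a time:
  s_1 = 0 + 0 + 1 + 0 + 0 + 1 + 0 + 0 = 2 ≡ 0 (mod 2).
  s_2 = 1 + 0 + 1 + 1 + 0 + 1 + 0 + 0 = 4 ≡ 0 (mod 2).
  s_3 = 1 + 0 + 1 + 1 + 1 + 0 + 0 + 0 = 4 ≡ 0 (mod 2).
  s_4 = 1 + 0 + 0 + 1 + 0 + 0 + 1 + 0 = 3 ≡ 1 (mod 2).
s = (0, 0, 0, 1)^T — this equals column 1 of H (binary 0001), so error is at position 1.
Correct: flip bit 1 of r = 110101100100100 to get c = 010101100100100.


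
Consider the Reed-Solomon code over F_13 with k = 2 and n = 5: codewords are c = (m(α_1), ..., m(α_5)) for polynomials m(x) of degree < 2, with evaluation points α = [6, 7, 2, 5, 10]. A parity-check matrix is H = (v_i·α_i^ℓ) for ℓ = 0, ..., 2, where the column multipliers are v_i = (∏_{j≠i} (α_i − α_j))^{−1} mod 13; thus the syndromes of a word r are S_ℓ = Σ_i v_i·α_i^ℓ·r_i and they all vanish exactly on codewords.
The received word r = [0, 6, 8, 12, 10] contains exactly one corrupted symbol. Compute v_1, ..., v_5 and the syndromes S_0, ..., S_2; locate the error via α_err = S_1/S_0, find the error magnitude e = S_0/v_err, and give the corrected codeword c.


S = (10, 8, 9), error at position 1, error magnitude e = 4, c = [9, 6, 8, 12, 10].

Step 1: column multipliers v_i = (∏_{j≠i}(α_i − α_j))^{−1} mod 13.
  i = 1 (α = 6): (6−7)(6−2)(6−5)(6−10) = (−1)·4·1·(−4) = 16 ≡ 3, so v_1 = 3^{−1} = 9 (mod 13).
  i = 2 (α = 7): (7−6)(7−2)(7−5)(7−10) = 1·5·2·(−3) = −30 ≡ 9, so v_2 = 9^{−1} = 3 (mod 13).
  i = 3 (α = 2): (2−6)(2−7)(2−5)(2−10) = (−4)·(−5)·(−3)·(−8) = 480 ≡ 12, so v_3 = 12^{−1} = 12 (mod 13).
  i = 4 (α = 5): (5−6)(5−7)(5−2)(5−10) = (−1)·(−2)·3·(−5) = −30 ≡ 9, so v_4 = 9^{−1} = 3 (mod 13).
  i = 5 (α = 10): (10−6)(10−7)(10−2)(10−5) = 4·3·8·5 = 480 ≡ 12, so v_5 = 12^{−1} = 12 (mod 13).
  v = [9, 3, 12, 3, 12].
Step 2: syndromes of r = [0, 6, 8, 12, 10] (all sums mod 13).
  S_0 = Σ v_i r_i = 9·0 + 3·6 + 12·8 + 3·12 + 12·10 = 270 ≡ 10.
  S_1 = Σ v_i α_i r_i = 9·6·0 + 3·7·6 + 12·2·8 + 3·5·12 + 12·10·10 = 1698 ≡ 8.
  α_i^2 mod 13 = [10, 10, 4, 12, 9].
  S_2 = Σ v_i α_i^2 r_i = 9·10·0 + 3·10·6 + 12·4·8 + 3·12·12 + 12·9·10 = 2076 ≡ 9.
  S = (10, 8, 9) ≠ 0, so r is not a codeword (an error is present).
Step 3: locate the error. For a single error e at position i, S_ℓ = v_i·e·α_i^ℓ, so α_err = S_1/S_0.
  S_0^{−1} = 10^{−1} = 4 (mod 13), so α_err = 8·4 = 32 ≡ 6 = α_1. Error position i = 1.
  Consistency check: S_2/S_1 = 9·5 = 45 ≡ 6 = α_err ✓ (single-error assumption holds).
Step 4: error magnitude e = S_0/v_1 = S_0·∏_{j≠1}(α_1 − α_j) = 10·3 = 30 ≡ 4 (mod 13).
Step 5: correct position 1: c_1 = r_1 − e = 0 − 4 ≡ 9 (mod 13). Hence c = [9, 6, 8, 12, 10].
  Check: interpolating c through the α_i gives m(x) = 1 + 10·x (degree < 2) with m(α_i) = c_i for every i, so c is indeed a codeword.


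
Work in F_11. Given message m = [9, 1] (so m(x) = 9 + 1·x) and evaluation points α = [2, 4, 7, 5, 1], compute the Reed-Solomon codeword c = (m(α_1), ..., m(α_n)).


c = [0, 2, 5, 3, 10]

Message polynomial: m(x) = 9 + 1·x (mod 11).
For each evaluation point α_i, compute m(α_i) mod 11:
  α_1 = 2: Horner steps 1 → 0, so m(2) = 0.
  α_2 = 4: Horner steps 1 → 2, so m(4) = 2.
  α_3 = 7: Horner steps 1 → 5, so m(7) = 5.
  α_4 = 5: Horner steps 1 → 3, so m(5) = 3.
  α_5 = 1: Horner steps 1 → 10, so m(1) = 10.
Codeword c = [0, 2, 5, 3, 10] ∈ F_11^5.


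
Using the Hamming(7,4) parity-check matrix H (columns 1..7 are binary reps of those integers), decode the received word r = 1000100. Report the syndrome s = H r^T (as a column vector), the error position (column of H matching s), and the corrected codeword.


s = (1, 0, 0)^T, error position = 4, corrected codeword c = 1001100

Compute s = H r^T mod 2 one row at a time:
  s_1 = 0 + 1 + 0 + 0 = 1 ≡ 1 (mod 2).
  s_2 = 0 + 0 + 0 + 0 = 0 ≡ 0 (mod 2).
  s_3 = 1 + 0 + 1 + 0 = 2 ≡ 0 (mod 2).
s = (1, 0, 0)^T — this equals column 4 of H (binary 100), so error is at position 4.
Correct: flip bit 4 of r = 1000100 to get c = 1001100.


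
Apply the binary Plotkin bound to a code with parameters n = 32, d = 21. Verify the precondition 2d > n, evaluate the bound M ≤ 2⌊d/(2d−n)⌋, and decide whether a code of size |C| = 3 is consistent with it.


Plotkin bound M ≤ 4; given |C| = 3 ≤ bound (satisfied).

Check applicability: 2d = 42, n = 32.
2d − n = 10 > 0, so Plotkin applies.
Compute d/(2d−n) = 21/10 ≈ 2.1000.
⌊d/(2d−n)⌋ = 2.
Plotkin bound: M ≤ 2·2 = 4.
Given |C| = 3, check: satisfied.
This |C| is below the Plotkin bound.


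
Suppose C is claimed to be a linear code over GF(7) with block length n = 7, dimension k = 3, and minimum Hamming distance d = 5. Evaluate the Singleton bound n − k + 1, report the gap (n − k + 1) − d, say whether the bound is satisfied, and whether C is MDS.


Singleton RHS = n − k + 1 = 5, slack = 0, bound satisfied, MDS.

Singleton bound: d ≤ n − k + 1.
Here n = 7, k = 3, so n − k + 1 = 5.
Given d = 5, check d ≤ 5: YES.
Slack = (n − k + 1) − d = 0.
The code is MDS (slack = 0).
Description: the claimed parameters are [7, 3, 5]_7; such a code would be MDS (meets Singleton bound).


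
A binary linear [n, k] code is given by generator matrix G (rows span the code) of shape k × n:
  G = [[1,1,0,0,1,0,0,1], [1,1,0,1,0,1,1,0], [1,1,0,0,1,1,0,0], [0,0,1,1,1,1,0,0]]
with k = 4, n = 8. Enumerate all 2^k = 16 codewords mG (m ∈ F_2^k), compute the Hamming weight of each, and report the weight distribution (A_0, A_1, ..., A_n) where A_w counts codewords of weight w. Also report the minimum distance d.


Weight distribution: A_0 = 1, A_2 = 1, A_3 = 3, A_4 = 5, A_5 = 4, A_6 = 1, A_7 = 1. Minimum distance d = 2.

Enumerate all 2^4 = 16 messages m ∈ F_2^4.
For each, compute codeword c = mG in F_2^8, then tally its weight.
  m = 0000 → c = 00000000, weight = 0.
  m = 1000 → c = 11001001, weight = 4.
  m = 0100 → c = 11010110, weight = 5.
  m = 1100 → c = 00011111, weight = 5.
  m = 0010 → c = 11001100, weight = 4.
  m = 1010 → c = 00000101, weight = 2.
  m = 0110 → c = 00011010, weight = 3.
  m = 1110 → c = 11010011, weight = 5.
  m = 0001 → c = 00111100, weight = 4.
  m = 1001 → c = 11110101, weight = 6.
  m = 0101 → c = 11101010, weight = 5.
  m = 1101 → c = 00100011, weight = 3.
  m = 0011 → c = 11110000, weight = 4.
  m = 1011 → c = 00111001, weight = 4.
  m = 0111 → c = 00100110, weight = 3.
  m = 1111 → c = 11101111, weight = 7.
Tally weights:
  weight 0: 1 codewords.
  weight 2: 1 codewords.
  weight 3: 3 codewords.
  weight 4: 5 codewords.
  weight 5: 4 codewords.
  weight 6: 1 codewords.
  weight 7: 1 codewords.
Minimum distance d = smallest w > 0 with A_w > 0 = 2.
Sanity: Σ A_w = 16 = 2^4 = 16 ✓.


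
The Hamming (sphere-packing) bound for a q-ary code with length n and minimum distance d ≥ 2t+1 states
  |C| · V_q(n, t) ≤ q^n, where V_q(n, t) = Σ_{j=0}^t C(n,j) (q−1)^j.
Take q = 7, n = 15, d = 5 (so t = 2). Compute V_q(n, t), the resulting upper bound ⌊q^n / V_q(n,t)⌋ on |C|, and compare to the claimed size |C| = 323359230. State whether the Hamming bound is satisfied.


V_q(n, t) = 3871, q^n = 4747561509943, Hamming bound = 1226443169, |C| = 323359230 ≤ bound (satisfied).

Step 1: Compute V_q(n, t) = Σ_{j=0}^2 C(n, j) (q−1)^j.
  j = 0: C(15,0)·(6)^0 = 1·1 = 1.
  j = 1: C(15,1)·(6)^1 = 15·6 = 90.
  j = 2: C(15,2)·(6)^2 = 105·36 = 3780.
  V_q(n, t) = 1 + 90 + 3780 = 3871.
Step 2: q^n = 7^15 = 4747561509943.
Step 3: Hamming bound ⌊q^n / V_q(n,t)⌋ = ⌊4747561509943/3871⌋ = 1226443169.
Step 4: Compare |C| = 323359230 to 1226443169: satisfied.
The claimed |C| lies below the Hamming bound.


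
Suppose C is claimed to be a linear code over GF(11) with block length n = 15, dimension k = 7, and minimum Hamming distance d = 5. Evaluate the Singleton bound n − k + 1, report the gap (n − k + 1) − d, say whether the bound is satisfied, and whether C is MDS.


Singleton RHS = n − k + 1 = 9, slack = 4, bound satisfied, not MDS.

Singleton bound: d ≤ n − k + 1.
Here n = 15, k = 7, so n − k + 1 = 9.
Given d = 5, check d ≤ 9: YES.
Slack = (n − k + 1) − d = 4.
The code is NOT MDS (slack = 4 > 0).
Description: the claimed parameters are [15, 7, 5]_11; such a code would be non-MDS.


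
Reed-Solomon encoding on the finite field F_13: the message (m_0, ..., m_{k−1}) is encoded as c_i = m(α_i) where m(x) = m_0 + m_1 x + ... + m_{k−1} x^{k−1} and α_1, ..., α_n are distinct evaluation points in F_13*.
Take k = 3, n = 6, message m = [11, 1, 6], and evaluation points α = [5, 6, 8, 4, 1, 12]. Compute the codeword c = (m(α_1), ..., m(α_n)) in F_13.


c = [10, 12, 0, 7, 5, 3]

Message polynomial: m(x) = 11 + 1·x + 6·x^2 (mod 13).
For each evaluation point α_i, compute m(α_i) mod 13:
  α_1 = 5: Horner steps 6 → 5 → 10, so m(5) = 10.
  α_2 = 6: Horner steps 6 → 11 → 12, so m(6) = 12.
  α_3 = 8: Horner steps 6 → 10 → 0, so m(8) = 0.
  α_4 = 4: Horner steps 6 → 12 → 7, so m(4) = 7.
  α_5 = 1: Horner steps 6 → 7 → 5, so m(1) = 5.
  α_6 = 12: Horner steps 6 → 8 → 3, so m(12) = 3.
Codeword c = [10, 12, 0, 7, 5, 3] ∈ F_13^6.


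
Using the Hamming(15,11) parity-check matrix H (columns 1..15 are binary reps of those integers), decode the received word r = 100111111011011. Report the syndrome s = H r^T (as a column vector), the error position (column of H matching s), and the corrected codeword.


s = (0, 1, 1, 0)^T, error position = 6, corrected codeword c = 100110111011011

Compute s = H r^T mod 2 one row at a time:
  s_1 = 1 + 1 + 0 + 1 + 1 + 0 + 1 + 1 = 6 ≡ 0 (mod 2).
  s_2 = 1 + 1 + 1 + 1 + 1 + 0 + 1 + 1 = 7 ≡ 1 (mod 2).
  s_3 = 0 + 0 + 1 + 1 + 0 + 1 + 1 + 1 = 5 ≡ 1 (mod 2).
  s_4 = 1 + 0 + 1 + 1 + 1 + 1 + 0 + 1 = 6 ≡ 0 (mod 2).
s = (0, 1, 1, 0)^T — this equals column 6 of H (binary 0110), so error is at position 6.
Correct: flip bit 6 of r = 100111111011011 to get c = 100110111011011.


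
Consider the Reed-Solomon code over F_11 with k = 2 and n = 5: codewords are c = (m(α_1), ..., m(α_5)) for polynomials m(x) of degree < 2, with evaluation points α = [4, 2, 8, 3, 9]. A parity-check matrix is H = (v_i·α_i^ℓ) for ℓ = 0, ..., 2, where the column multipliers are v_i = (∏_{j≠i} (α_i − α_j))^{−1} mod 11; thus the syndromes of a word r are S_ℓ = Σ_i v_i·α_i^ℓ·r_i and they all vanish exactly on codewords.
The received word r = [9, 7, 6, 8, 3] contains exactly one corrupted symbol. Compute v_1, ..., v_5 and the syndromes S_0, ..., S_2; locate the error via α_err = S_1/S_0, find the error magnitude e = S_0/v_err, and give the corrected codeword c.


S = (4, 10, 3), error at position 3, error magnitude e = 4, c = [9, 7, 2, 8, 3].

Step 1: column multipliers v_i = (∏_{j≠i}(α_i − α_j))^{−1} mod 11.
  i = 1 (α = 4): (4−2)(4−8)(4−3)(4−9) = 2·(−4)·1·(−5) = 40 ≡ 7, so v_1 = 7^{−1} = 8 (mod 11).
  i = 2 (α = 2): (2−4)(2−8)(2−3)(2−9) = (−2)·(−6)·(−1)·(−7) = 84 ≡ 7, so v_2 = 7^{−1} = 8 (mod 11).
  i = 3 (α = 8): (8−4)(8−2)(8−3)(8−9) = 4·6·5·(−1) = −120 ≡ 1, so v_3 = 1^{−1} = 1 (mod 11).
  i = 4 (α = 3): (3−4)(3−2)(3−8)(3−9) = (−1)·1·(−5)·(−6) = −30 ≡ 3, so v_4 = 3^{−1} = 4 (mod 11).
  i = 5 (α = 9): (9−4)(9−2)(9−8)(9−3) = 5·7·1·6 = 210 ≡ 1, so v_5 = 1^{−1} = 1 (mod 11).
  v = [8, 8, 1, 4, 1].
Step 2: syndromes of r = [9, 7, 6, 8, 3] (all sums mod 11).
  S_0 = Σ v_i r_i = 8·9 + 8·7 + 1·6 + 4·8 + 1·3 = 169 ≡ 4.
  S_1 = Σ v_i α_i r_i = 8·4·9 + 8·2·7 + 1·8·6 + 4·3·8 + 1·9·3 = 571 ≡ 10.
  α_i^2 mod 11 = [5, 4, 9, 9, 4].
  S_2 = Σ v_i α_i^2 r_i = 8·5·9 + 8·4·7 + 1·9·6 + 4·9·8 + 1·4·3 = 938 ≡ 3.
  S = (4, 10, 3) ≠ 0, so r is not a codeword (an error is present).
Step 3: locate the error. For a single error e at position i, S_ℓ = v_i·e·α_i^ℓ, so α_err = S_1/S_0.
  S_0^{−1} = 4^{−1} = 3 (mod 11), so α_err = 10·3 = 30 ≡ 8 = α_3. Error position i = 3.
  Consistency check: S_2/S_1 = 3·10 = 30 ≡ 8 = α_err ✓ (single-error assumption holds).
Step 4: error magnitude e = S_0/v_3 = S_0·∏_{j≠3}(α_3 − α_j) = 4·1 = 4 ≡ 4 (mod 11).
Step 5: correct position 3: c_3 = r_3 − e = 6 − 4 ≡ 2 (mod 11). Hence c = [9, 7, 2, 8, 3].
  Check: interpolating c through the α_i gives m(x) = 5 + 1·x (degree < 2) with m(α_i) = c_i for every i, so c is indeed a codeword.


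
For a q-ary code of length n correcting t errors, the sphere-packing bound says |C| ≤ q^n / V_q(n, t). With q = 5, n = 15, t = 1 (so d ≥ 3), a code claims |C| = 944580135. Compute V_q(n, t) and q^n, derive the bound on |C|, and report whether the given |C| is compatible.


V_q(n, t) = 61, q^n = 30517578125, Hamming bound = 500288165, |C| = 944580135 > bound (violated).

Step 1: Compute V_q(n, t) = Σ_{j=0}^1 C(n, j) (q−1)^j.
  j = 0: C(15,0)·(4)^0 = 1·1 = 1.
  j = 1: C(15,1)·(4)^1 = 15·4 = 60.
  V_q(n, t) = 1 + 60 = 61.
Step 2: q^n = 5^15 = 30517578125.
Step 3: Hamming bound ⌊q^n / V_q(n,t)⌋ = ⌊30517578125/61⌋ = 500288165.
Step 4: Compare |C| = 944580135 to 500288165: violated.
The claimed |C| lies above the Hamming bound, so no 5-ary code of length 15 with d ≥ 3 can have 944580135 codewords.


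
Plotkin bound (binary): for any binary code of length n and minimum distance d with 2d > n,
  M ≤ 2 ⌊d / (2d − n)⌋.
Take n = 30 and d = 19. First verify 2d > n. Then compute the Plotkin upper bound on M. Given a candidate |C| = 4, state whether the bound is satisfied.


Plotkin bound M ≤ 4; given |C| = 4 ≤ bound (satisfied).

Check applicability: 2d = 38, n = 30.
2d − n = 8 > 0, so Plotkin applies.
Compute d/(2d−n) = 19/8 ≈ 2.3750.
⌊d/(2d−n)⌋ = 2.
Plotkin bound: M ≤ 2·2 = 4.
Given |C| = 4, check: satisfied.
This |C| is at the Plotkin bound.


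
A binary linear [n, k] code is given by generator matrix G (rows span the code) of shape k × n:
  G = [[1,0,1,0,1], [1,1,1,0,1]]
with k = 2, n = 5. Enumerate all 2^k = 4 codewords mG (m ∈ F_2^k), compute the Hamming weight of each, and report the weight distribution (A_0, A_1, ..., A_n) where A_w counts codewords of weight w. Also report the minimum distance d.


Weight distribution: A_0 = 1, A_1 = 1, A_3 = 1, A_4 = 1. Minimum distance d = 1.

Enumerate all 2^2 = 4 messages m ∈ F_2^2.
For each, compute codeword c = mG in F_2^5, then tally its weight.
  m = 00 → c = 00000, weight = 0.
  m = 10 → c = 10101, weight = 3.
  m = 01 → c = 11101, weight = 4.
  m = 11 → c = 01000, weight = 1.
Tally weights:
  weight 0: 1 codewords.
  weight 1: 1 codewords.
  weight 3: 1 codewords.
  weight 4: 1 codewords.
Minimum distance d = smallest w > 0 with A_w > 0 = 1.
Sanity: Σ A_w = 4 = 2^2 = 4 ✓.


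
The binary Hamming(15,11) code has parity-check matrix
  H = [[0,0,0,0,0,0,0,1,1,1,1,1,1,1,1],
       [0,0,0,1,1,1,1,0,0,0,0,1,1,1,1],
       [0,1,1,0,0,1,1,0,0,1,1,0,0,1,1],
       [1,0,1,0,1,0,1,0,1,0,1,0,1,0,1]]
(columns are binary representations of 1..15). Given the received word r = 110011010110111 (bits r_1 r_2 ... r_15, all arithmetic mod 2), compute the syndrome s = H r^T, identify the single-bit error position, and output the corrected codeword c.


s = (0, 1, 0, 1)^T, error position = 5, corrected codeword c = 110001010110111

Compute s = H r^T mod 2 one row at a time:
  s_1 = 1 + 0 + 1 + 1 + 0 + 1 + 1 + 1 = 6 ≡ 0 (mod 2).
  s_2 = 0 + 1 + 1 + 0 + 0 + 1 + 1 + 1 = 5 ≡ 1 (mod 2).
  s_3 = 1 + 0 + 1 + 0 + 1 + 1 + 1 + 1 = 6 ≡ 0 (mod 2).
  s_4 = 1 + 0 + 1 + 0 + 0 + 1 + 1 + 1 = 5 ≡ 1 (mod 2).
s = (0, 1, 0, 1)^T — this equals column 5 of H (binary 0101), so error is at position 5.
Correct: flip bit 5 of r = 110011010110111 to get c = 110001010110111.


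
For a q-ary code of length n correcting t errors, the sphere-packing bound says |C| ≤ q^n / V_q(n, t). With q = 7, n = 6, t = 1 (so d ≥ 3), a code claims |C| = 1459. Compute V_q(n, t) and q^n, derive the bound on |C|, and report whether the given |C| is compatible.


V_q(n, t) = 37, q^n = 117649, Hamming bound = 3179, |C| = 1459 ≤ bound (satisfied).

Step 1: Compute V_q(n, t) = Σ_{j=0}^1 C(n, j) (q−1)^j.
  j = 0: C(6,0)·(6)^0 = 1·1 = 1.
  j = 1: C(6,1)·(6)^1 = 6·6 = 36.
  V_q(n, t) = 1 + 36 = 37.
Step 2: q^n = 7^6 = 117649.
Step 3: Hamming bound ⌊q^n / V_q(n,t)⌋ = ⌊117649/37⌋ = 3179.
Step 4: Compare |C| = 1459 to 3179: satisfied.
The claimed |C| lies below the Hamming bound.


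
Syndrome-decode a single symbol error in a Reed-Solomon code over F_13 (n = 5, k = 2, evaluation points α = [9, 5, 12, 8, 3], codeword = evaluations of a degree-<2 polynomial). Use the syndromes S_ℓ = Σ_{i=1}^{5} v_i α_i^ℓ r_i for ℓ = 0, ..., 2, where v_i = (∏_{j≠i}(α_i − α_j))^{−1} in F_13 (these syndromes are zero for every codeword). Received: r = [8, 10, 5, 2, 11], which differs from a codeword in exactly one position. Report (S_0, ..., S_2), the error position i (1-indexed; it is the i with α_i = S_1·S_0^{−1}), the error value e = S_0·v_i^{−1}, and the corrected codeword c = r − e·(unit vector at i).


S = (9, 4, 9), error at position 3, error magnitude e = 5, c = [8, 10, 0, 2, 11].

Step 1: column multipliers v_i = (∏_{j≠i}(α_i − α_j))^{−1} mod 13.
  i = 1 (α = 9): (9−5)(9−12)(9−8)(9−3) = 4·(−3)·1·6 = −72 ≡ 6, so v_1 = 6^{−1} = 11 (mod 13).
  i = 2 (α = 5): (5−9)(5−12)(5−8)(5−3) = (−4)·(−7)·(−3)·2 = −168 ≡ 1, so v_2 = 1^{−1} = 1 (mod 13).
  i = 3 (α = 12): (12−9)(12−5)(12−8)(12−3) = 3·7·4·9 = 756 ≡ 2, so v_3 = 2^{−1} = 7 (mod 13).
  i = 4 (α = 8): (8−9)(8−5)(8−12)(8−3) = (−1)·3·(−4)·5 = 60 ≡ 8, so v_4 = 8^{−1} = 5 (mod 13).
  i = 5 (α = 3): (3−9)(3−5)(3−12)(3−8) = (−6)·(−2)·(−9)·(−5) = 540 ≡ 7, so v_5 = 7^{−1} = 2 (mod 13).
  v = [11, 1, 7, 5, 2].
Step 2: syndromes of r = [8, 10, 5, 2, 11] (all sums mod 13).
  S_0 = Σ v_i r_i = 11·8 + 1·10 + 7·5 + 5·2 + 2·11 = 165 ≡ 9.
  S_1 = Σ v_i α_i r_i = 11·9·8 + 1·5·10 + 7·12·5 + 5·8·2 + 2·3·11 = 1408 ≡ 4.
  α_i^2 mod 13 = [3, 12, 1, 12, 9].
  S_2 = Σ v_i α_i^2 r_i = 11·3·8 + 1·12·10 + 7·1·5 + 5·12·2 + 2·9·11 = 737 ≡ 9.
  S = (9, 4, 9) ≠ 0, so r is not a codeword (an error is present).
Step 3: locate the error. For a single error e at position i, S_ℓ = v_i·e·α_i^ℓ, so α_err = S_1/S_0.
  S_0^{−1} = 9^{−1} = 3 (mod 13), so α_err = 4·3 = 12 ≡ 12 = α_3. Error position i = 3.
  Consistency check: S_2/S_1 = 9·10 = 90 ≡ 12 = α_err ✓ (single-error assumption holds).
Step 4: error magnitude e = S_0/v_3 = S_0·∏_{j≠3}(α_3 − α_j) = 9·2 = 18 ≡ 5 (mod 13).
Step 5: correct position 3: c_3 = r_3 − e = 5 − 5 ≡ 0 (mod 13). Hence c = [8, 10, 0, 2, 11].
  Check: interpolating c through the α_i gives m(x) = 6 + 6·x (degree < 2) with m(α_i) = c_i for every i, so c is indeed a codeword.


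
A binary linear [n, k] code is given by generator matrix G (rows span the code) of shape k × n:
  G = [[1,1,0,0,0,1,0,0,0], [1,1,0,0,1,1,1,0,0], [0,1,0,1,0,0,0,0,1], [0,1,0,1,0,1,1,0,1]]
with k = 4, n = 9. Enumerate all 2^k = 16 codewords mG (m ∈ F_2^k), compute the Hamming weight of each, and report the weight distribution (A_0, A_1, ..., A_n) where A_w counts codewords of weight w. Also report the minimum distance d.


Weight distribution: A_0 = 1, A_2 = 3, A_3 = 4, A_4 = 3, A_5 = 4, A_6 = 1. Minimum distance d = 2.

Enumerate all 2^4 = 16 messages m ∈ F_2^4.
For each, compute codeword c = mG in F_2^9, then tally its weight.
  m = 0000 → c = 000000000, weight = 0.
  m = 1000 → c = 110001000, weight = 3.
  m = 0100 → c = 110011100, weight = 5.
  m = 1100 → c = 000010100, weight = 2.
  m = 0010 → c = 010100001, weight = 3.
  m = 1010 → c = 100101001, weight = 4.
  m = 0110 → c = 100111101, weight = 6.
  m = 1110 → c = 010110101, weight = 5.
  m = 0001 → c = 010101101, weight = 5.
  m = 1001 → c = 100100101, weight = 4.
  m = 0101 → c = 100110001, weight = 4.
  m = 1101 → c = 010111001, weight = 5.
  m = 0011 → c = 000001100, weight = 2.
  m = 1011 → c = 110000100, weight = 3.
  m = 0111 → c = 110010000, weight = 3.
  m = 1111 → c = 000011000, weight = 2.
Tally weights:
  weight 0: 1 codewords.
  weight 2: 3 codewords.
  weight 3: 4 codewords.
  weight 4: 3 codewords.
  weight 5: 4 codewords.
  weight 6: 1 codewords.
Minimum distance d = smallest w > 0 with A_w > 0 = 2.
Sanity: Σ A_w = 16 = 2^4 = 16 ✓.


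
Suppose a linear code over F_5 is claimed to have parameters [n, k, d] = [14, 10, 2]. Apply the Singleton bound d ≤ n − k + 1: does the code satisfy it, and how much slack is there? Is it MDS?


Singleton RHS = n − k + 1 = 5, slack = 3, bound satisfied, not MDS.

Singleton bound: d ≤ n − k + 1.
Here n = 14, k = 10, so n − k + 1 = 5.
Given d = 2, check d ≤ 5: YES.
Slack = (n − k + 1) − d = 3.
The code is NOT MDS (slack = 3 > 0).
Description: the claimed parameters are [14, 10, 2]_5; such a code would be non-MDS.


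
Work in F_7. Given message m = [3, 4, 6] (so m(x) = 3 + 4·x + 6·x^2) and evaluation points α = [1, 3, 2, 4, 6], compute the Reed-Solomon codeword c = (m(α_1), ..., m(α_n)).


c = [6, 6, 0, 3, 5]

Message polynomial: m(x) = 3 + 4·x + 6·x^2 (mod 7).
For each evaluation point α_i, compute m(α_i) mod 7:
  α_1 = 1: Horner steps 6 → 3 → 6, so m(1) = 6.
  α_2 = 3: Horner steps 6 → 1 → 6, so m(3) = 6.
  α_3 = 2: Horner steps 6 → 2 → 0, so m(2) = 0.
  α_4 = 4: Horner steps 6 → 0 → 3, so m(4) = 3.
  α_5 = 6: Horner steps 6 → 5 → 5, so m(6) = 5.
Codeword c = [6, 6, 0, 3, 5] ∈ F_7^5.


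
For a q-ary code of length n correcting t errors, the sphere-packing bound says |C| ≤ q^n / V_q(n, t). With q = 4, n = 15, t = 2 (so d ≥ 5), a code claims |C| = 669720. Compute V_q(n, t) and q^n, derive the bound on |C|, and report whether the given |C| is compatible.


V_q(n, t) = 991, q^n = 1073741824, Hamming bound = 1083493, |C| = 669720 ≤ bound (satisfied).

Step 1: Compute V_q(n, t) = Σ_{j=0}^2 C(n, j) (q−1)^j.
  j = 0: C(15,0)·(3)^0 = 1·1 = 1.
  j = 1: C(15,1)·(3)^1 = 15·3 = 45.
  j = 2: C(15,2)·(3)^2 = 105·9 = 945.
  V_q(n, t) = 1 + 45 + 945 = 991.
Step 2: q^n = 4^15 = 1073741824.
Step 3: Hamming bound ⌊q^n / V_q(n,t)⌋ = ⌊1073741824/991⌋ = 1083493.
Step 4: Compare |C| = 669720 to 1083493: satisfied.
The claimed |C| lies below the Hamming bound.


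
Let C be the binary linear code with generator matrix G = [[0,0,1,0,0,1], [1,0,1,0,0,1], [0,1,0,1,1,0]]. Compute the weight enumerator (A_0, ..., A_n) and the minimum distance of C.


Weight distribution: A_0 = 1, A_1 = 1, A_2 = 1, A_3 = 2, A_4 = 1, A_5 = 1, A_6 = 1. Minimum distance d = 1.

Enumerate all 2^3 = 8 messages m ∈ F_2^3.
For each, compute codeword c = mG in F_2^6, then tally its weight.
  m = 000 → c = 000000, weight = 0.
  m = 100 → c = 001001, weight = 2.
  m = 010 → c = 101001, weight = 3.
  m = 110 → c = 100000, weight = 1.
  m = 001 → c = 010110, weight = 3.
  m = 101 → c = 011111, weight = 5.
  m = 011 → c = 111111, weight = 6.
  m = 111 → c = 110110, weight = 4.
Tally weights:
  weight 0: 1 codewords.
  weight 1: 1 codewords.
  weight 2: 1 codewords.
  weight 3: 2 codewords.
  weight 4: 1 codewords.
  weight 5: 1 codewords.
  weight 6: 1 codewords.
Minimum distance d = smallest w > 0 with A_w > 0 = 1.
Sanity: Σ A_w = 8 = 2^3 = 8 ✓.


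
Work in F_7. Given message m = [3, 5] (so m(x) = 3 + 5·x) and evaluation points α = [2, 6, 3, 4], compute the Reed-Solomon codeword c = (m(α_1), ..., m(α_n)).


c = [6, 5, 4, 2]

Message polynomial: m(x) = 3 + 5·x (mod 7).
For each evaluation point α_i, compute m(α_i) mod 7:
  α_1 = 2: Horner steps 5 → 6, so m(2) = 6.
  α_2 = 6: Horner steps 5 → 5, so m(6) = 5.
  α_3 = 3: Horner steps 5 → 4, so m(3) = 4.
  α_4 = 4: Horner steps 5 → 2, so m(4) = 2.
Codeword c = [6, 5, 4, 2] ∈ F_7^4.


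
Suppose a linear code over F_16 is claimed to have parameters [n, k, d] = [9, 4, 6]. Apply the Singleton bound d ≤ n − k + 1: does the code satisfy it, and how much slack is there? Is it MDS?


Singleton RHS = n − k + 1 = 6, slack = 0, bound satisfied, MDS.

Singleton bound: d ≤ n − k + 1.
Here n = 9, k = 4, so n − k + 1 = 6.
Given d = 6, check d ≤ 6: YES.
Slack = (n − k + 1) − d = 0.
The code is MDS (slack = 0).
Description: the claimed parameters are [9, 4, 6]_16; such a code would be MDS (meets Singleton bound).


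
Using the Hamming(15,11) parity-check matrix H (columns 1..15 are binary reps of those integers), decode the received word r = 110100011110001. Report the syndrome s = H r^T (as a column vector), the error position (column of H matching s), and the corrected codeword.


s = (1, 0, 0, 0)^T, error position = 8, corrected codeword c = 110100001110001

Compute s = H r^T mod 2 one row at a time:
  s_1 = 1 + 1 + 1 + 1 + 0 + 0 + 0 + 1 = 5 ≡ 1 (mod 2).
  s_2 = 1 + 0 + 0 + 0 + 0 + 0 + 0 + 1 = 2 ≡ 0 (mod 2).
  s_3 = 1 + 0 + 0 + 0 + 1 + 1 + 0 + 1 = 4 ≡ 0 (mod 2).
  s_4 = 1 + 0 + 0 + 0 + 1 + 1 + 0 + 1 = 4 ≡ 0 (mod 2).
s = (1, 0, 0, 0)^T — this equals column 8 of H (binary 1000), so error is at position 8.
Correct: flip bit 8 of r = 110100011110001 to get c = 110100001110001.


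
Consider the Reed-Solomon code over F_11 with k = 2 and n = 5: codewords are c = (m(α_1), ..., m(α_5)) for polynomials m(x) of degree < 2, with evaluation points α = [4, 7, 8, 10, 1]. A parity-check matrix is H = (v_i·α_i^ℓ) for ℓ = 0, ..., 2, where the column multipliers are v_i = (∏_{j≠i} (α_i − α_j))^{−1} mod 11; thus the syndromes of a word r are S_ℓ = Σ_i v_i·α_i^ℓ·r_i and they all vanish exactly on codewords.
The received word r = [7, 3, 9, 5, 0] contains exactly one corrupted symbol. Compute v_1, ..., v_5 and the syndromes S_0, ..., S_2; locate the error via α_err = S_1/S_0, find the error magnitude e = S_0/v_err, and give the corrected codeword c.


S = (10, 1, 10), error at position 4, error magnitude e = 6, c = [7, 3, 9, 10, 0].

Step 1: column multipliers v_i = (∏_{j≠i}(α_i − α_j))^{−1} mod 11.
  i = 1 (α = 4): (4−7)(4−8)(4−10)(4−1) = (−3)·(−4)·(−6)·3 = −216 ≡ 4, so v_1 = 4^{−1} = 3 (mod 11).
  i = 2 (α = 7): (7−4)(7−8)(7−10)(7−1) = 3·(−1)·(−3)·6 = 54 ≡ 10, so v_2 = 10^{−1} = 10 (mod 11).
  i = 3 (α = 8): (8−4)(8−7)(8−10)(8−1) = 4·1·(−2)·7 = −56 ≡ 10, so v_3 = 10^{−1} = 10 (mod 11).
  i = 4 (α = 10): (10−4)(10−7)(10−8)(10−1) = 6·3·2·9 = 324 ≡ 5, so v_4 = 5^{−1} = 9 (mod 11).
  i = 5 (α = 1): (1−4)(1−7)(1−8)(1−10) = (−3)·(−6)·(−7)·(−9) = 1134 ≡ 1, so v_5 = 1^{−1} = 1 (mod 11).
  v = [3, 10, 10, 9, 1].
Step 2: syndromes of r = [7, 3, 9, 5, 0] (all sums mod 11).
  S_0 = Σ v_i r_i = 3·7 + 10·3 + 10·9 + 9·5 + 1·0 = 186 ≡ 10.
  S_1 = Σ v_i α_i r_i = 3·4·7 + 10·7·3 + 10·8·9 + 9·10·5 + 1·1·0 = 1464 ≡ 1.
  α_i^2 mod 11 = [5, 5, 9, 1, 1].
  S_2 = Σ v_i α_i^2 r_i = 3·5·7 + 10·5·3 + 10·9·9 + 9·1·5 + 1·1·0 = 1110 ≡ 10.
  S = (10, 1, 10) ≠ 0, so r is not a codeword (an error is present).
Step 3: locate the error. For a single error e at position i, S_ℓ = v_i·e·α_i^ℓ, so α_err = S_1/S_0.
  S_0^{−1} = 10^{−1} = 10 (mod 11), so α_err = 1·10 = 10 ≡ 10 = α_4. Error position i = 4.
  Consistency check: S_2/S_1 = 10·1 = 10 ≡ 10 = α_err ✓ (single-error assumption holds).
Step 4: error magnitude e = S_0/v_4 = S_0·∏_{j≠4}(α_4 − α_j) = 10·5 = 50 ≡ 6 (mod 11).
Step 5: correct position 4: c_4 = r_4 − e = 5 − 6 ≡ 10 (mod 11). Hence c = [7, 3, 9, 10, 0].
  Check: interpolating c through the α_i gives m(x) = 5 + 6·x (degree < 2) with m(α_i) = c_i for every i, so c is indeed a codeword.


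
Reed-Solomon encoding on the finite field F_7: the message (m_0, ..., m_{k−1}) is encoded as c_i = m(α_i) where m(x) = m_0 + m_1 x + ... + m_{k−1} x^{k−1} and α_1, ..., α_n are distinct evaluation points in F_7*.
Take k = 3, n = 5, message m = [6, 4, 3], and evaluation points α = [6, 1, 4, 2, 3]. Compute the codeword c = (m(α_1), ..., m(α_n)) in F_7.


c = [5, 6, 0, 5, 3]

Message polynomial: m(x) = 6 + 4·x + 3·x^2 (mod 7).
For each evaluation point α_i, compute m(α_i) mod 7:
  α_1 = 6: Horner steps 3 → 1 → 5, so m(6) = 5.
  α_2 = 1: Horner steps 3 → 0 → 6, so m(1) = 6.
  α_3 = 4: Horner steps 3 → 2 → 0, so m(4) = 0.
  α_4 = 2: Horner steps 3 → 3 → 5, so m(2) = 5.
  α_5 = 3: Horner steps 3 → 6 → 3, so m(3) = 3.
Codeword c = [5, 6, 0, 5, 3] ∈ F_7^5.


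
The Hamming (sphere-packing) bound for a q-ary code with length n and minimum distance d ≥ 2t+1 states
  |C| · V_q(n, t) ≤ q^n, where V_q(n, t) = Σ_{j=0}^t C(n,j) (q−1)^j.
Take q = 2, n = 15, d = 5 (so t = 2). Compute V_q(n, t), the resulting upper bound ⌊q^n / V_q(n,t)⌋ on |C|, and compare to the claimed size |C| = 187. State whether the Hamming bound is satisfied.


V_q(n, t) = 121, q^n = 32768, Hamming bound = 270, |C| = 187 ≤ bound (satisfied).

Step 1: Compute V_q(n, t) = Σ_{j=0}^2 C(n, j) (q−1)^j.
  j = 0: C(15,0)·(1)^0 = 1·1 = 1.
  j = 1: C(15,1)·(1)^1 = 15·1 = 15.
  j = 2: C(15,2)·(1)^2 = 105·1 = 105.
  V_q(n, t) = 1 + 15 + 105 = 121.
Step 2: q^n = 2^15 = 32768.
Step 3: Hamming bound ⌊q^n / V_q(n,t)⌋ = ⌊32768/121⌋ = 270.
Step 4: Compare |C| = 187 to 270: satisfied.
The claimed |C| lies below the Hamming bound.


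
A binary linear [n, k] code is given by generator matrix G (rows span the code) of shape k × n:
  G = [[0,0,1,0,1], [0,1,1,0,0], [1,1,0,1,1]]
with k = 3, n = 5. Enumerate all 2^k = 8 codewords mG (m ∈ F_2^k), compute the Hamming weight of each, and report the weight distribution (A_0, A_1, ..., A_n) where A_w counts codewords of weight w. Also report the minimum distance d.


Weight distribution: A_0 = 1, A_2 = 4, A_4 = 3. Minimum distance d = 2.

Enumerate all 2^3 = 8 messages m ∈ F_2^3.
For each, compute codeword c = mG in F_2^5, then tally its weight.
  m = 000 → c = 00000, weight = 0.
  m = 100 → c = 00101, weight = 2.
  m = 010 → c = 01100, weight = 2.
  m = 110 → c = 01001, weight = 2.
  m = 001 → c = 11011, weight = 4.
  m = 101 → c = 11110, weight = 4.
  m = 011 → c = 10111, weight = 4.
  m = 111 → c = 10010, weight = 2.
Tally weights:
  weight 0: 1 codewords.
  weight 2: 4 codewords.
  weight 4: 3 codewords.
Minimum distance d = smallest w > 0 with A_w > 0 = 2.
Sanity: Σ A_w = 8 = 2^3 = 8 ✓.
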